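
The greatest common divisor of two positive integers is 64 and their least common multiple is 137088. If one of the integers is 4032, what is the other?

For two integers, gcd × lcm = product, so the other is (64 × 137088) / 4032 = 8773632 / 4032 = 2176.

2176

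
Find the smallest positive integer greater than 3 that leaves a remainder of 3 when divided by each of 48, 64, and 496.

5955

N − 3 must be a common multiple of 48, 64, and 496.
48 = 2^4 × 3
64 = 2^6
496 = 2^4 × 31
LCM(48, 64, 496) = 2^6 × 3 × 31 = 5952.
Smallest N > 3 is LCM + 3 = 5952 + 3 = 5955.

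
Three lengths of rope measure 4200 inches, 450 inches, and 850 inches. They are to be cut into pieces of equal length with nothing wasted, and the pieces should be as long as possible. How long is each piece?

50 inches

The greatest length dividing all of 4200, 450, and 850 is their gcd.
4200 = 2^3 × 3 × 5^2 × 7
450 = 2 × 3^2 × 5^2
850 = 2 × 5^2 × 17
gcd(4200, 450, 850) = 2 × 5^2 = 50.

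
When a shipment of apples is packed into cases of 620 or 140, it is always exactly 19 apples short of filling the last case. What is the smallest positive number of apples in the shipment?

Being 19 short of a full case of size k means N ≡ −19 (mod k), i.e. N + 19 is a multiple of each size.
620 = 2^2 × 5 × 31
140 = 2^2 × 5 × 7
LCM(620, 140) = 2^2 × 5 × 7 × 31 = 4340.
Smallest positive N is 4340 − 19 = 4321.

4321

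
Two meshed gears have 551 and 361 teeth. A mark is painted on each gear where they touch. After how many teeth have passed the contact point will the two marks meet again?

They coincide at every common multiple of the periods; the first is the LCM.
551 = 19 × 29
361 = 19^2
LCM(551, 361) = 19^2 × 29 = 10469.

10469 teeth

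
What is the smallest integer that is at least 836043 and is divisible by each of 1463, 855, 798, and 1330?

921690

The integer must be a common multiple of 1463, 855, 798, and 1330, so a multiple of their LCM.
1463 = 7 × 11 × 19
855 = 3^2 × 5 × 19
798 = 2 × 3 × 7 × 19
1330 = 2 × 5 × 7 × 19
LCM(1463, 855, 798, 1330) = 2 × 3^2 × 5 × 7 × 11 × 19 = 131670.
Smallest multiple of 131670 that is ≥ 836043: ⌈836043/131670⌉ × 131670 = 7 × 131670 = 921690.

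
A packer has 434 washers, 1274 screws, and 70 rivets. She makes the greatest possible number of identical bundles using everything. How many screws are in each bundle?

Number of bundles = gcd(434, 1274, 70).
434 = 2 × 7 × 31
1274 = 2 × 7^2 × 13
70 = 2 × 5 × 7
gcd(434, 1274, 70) = 2 × 7 = 14.
screws per bundle = 1274 / 14 = 91.

91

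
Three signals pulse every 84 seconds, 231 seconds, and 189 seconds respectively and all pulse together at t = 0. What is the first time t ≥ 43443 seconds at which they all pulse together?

49896 seconds

Joint pulses occur at multiples of LCM(84, 231, 189).
84 = 2^2 × 3 × 7
231 = 3 × 7 × 11
189 = 3^3 × 7
LCM(84, 231, 189) = 2^2 × 3^3 × 7 × 11 = 8316.
Smallest multiple of 8316 that is ≥ 43443: ⌈43443/8316⌉ × 8316 = 6 × 8316 = 49896.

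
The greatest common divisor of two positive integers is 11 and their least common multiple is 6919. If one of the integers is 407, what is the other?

For two integers, gcd × lcm = product, so the other is (11 × 6919) / 407 = 76109 / 407 = 187.

187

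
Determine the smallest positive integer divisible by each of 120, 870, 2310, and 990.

803880

120 = 2^3 × 3 × 5
870 = 2 × 3 × 5 × 29
2310 = 2 × 3 × 5 × 7 × 11
990 = 2 × 3^2 × 5 × 11
LCM(120, 870, 2310, 990) = 2^3 × 3^2 × 5 × 7 × 11 × 29 = 803880.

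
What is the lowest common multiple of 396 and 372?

12276

396 = 2^2 × 3^2 × 11
372 = 2^2 × 3 × 31
LCM(396, 372) = 2^2 × 3^2 × 11 × 31 = 12276.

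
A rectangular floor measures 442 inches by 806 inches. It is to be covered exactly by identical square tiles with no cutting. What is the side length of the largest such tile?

26 inches

The tile side must divide both 442 and 806, so the largest is their gcd.
442 = 2 × 13 × 17
806 = 2 × 13 × 31
gcd(442, 806) = 2 × 13 = 26.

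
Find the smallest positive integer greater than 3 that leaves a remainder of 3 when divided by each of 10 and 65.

N − 3 must be a common multiple of 10 and 65.
10 = 2 × 5
65 = 5 × 13
LCM(10, 65) = 2 × 5 × 13 = 130.
Smallest N > 3 is LCM + 3 = 130 + 3 = 133.

133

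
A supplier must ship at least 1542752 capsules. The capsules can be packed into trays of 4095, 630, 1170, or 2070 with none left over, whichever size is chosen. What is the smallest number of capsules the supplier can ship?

1695330

The number of capsules must be a common multiple of 4095, 630, 1170, and 2070, so a multiple of their LCM.
4095 = 3^2 × 5 × 7 × 13
630 = 2 × 3^2 × 5 × 7
1170 = 2 × 3^2 × 5 × 13
2070 = 2 × 3^2 × 5 × 23
LCM(4095, 630, 1170, 2070) = 2 × 3^2 × 5 × 7 × 13 × 23 = 188370.
Smallest multiple of 188370 that is ≥ 1542752: ⌈1542752/188370⌉ × 188370 = 9 × 188370 = 1695330.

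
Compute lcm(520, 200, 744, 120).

520 = 2^3 × 5 × 13
200 = 2^3 × 5^2
744 = 2^3 × 3 × 31
120 = 2^3 × 3 × 5
LCM(520, 200, 744, 120) = 2^3 × 3 × 5^2 × 13 × 31 = 241800.

241800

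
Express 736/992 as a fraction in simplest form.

23/31

736 = 2^5 × 23
992 = 2^5 × 31
gcd(736, 992) = 2^5 = 32.
Divide numerator and denominator by 32: 736/992 = 23/31.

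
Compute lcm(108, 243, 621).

22356

108 = 2^2 × 3^3
243 = 3^5
621 = 3^3 × 23
LCM(108, 243, 621) = 2^2 × 3^5 × 23 = 22356.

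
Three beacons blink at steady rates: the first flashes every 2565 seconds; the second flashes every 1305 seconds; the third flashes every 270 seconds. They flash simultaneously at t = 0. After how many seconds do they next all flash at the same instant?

We need the least common multiple of the intervals.
2565 = 3^3 × 5 × 19
1305 = 3^2 × 5 × 29
270 = 2 × 3^3 × 5
LCM(2565, 1305, 270) = 2 × 3^3 × 5 × 19 × 29 = 148770.

148770 seconds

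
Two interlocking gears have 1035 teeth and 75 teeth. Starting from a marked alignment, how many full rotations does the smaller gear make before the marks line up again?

All finish a whole number of cycles simultaneously at t = LCM of the periods.
1035 = 3^2 × 5 × 23
75 = 3 × 5^2
LCM(1035, 75) = 3^2 × 5^2 × 23 = 5175.
Rotations for period 75: 5175 / 75 = 69.

69 rotations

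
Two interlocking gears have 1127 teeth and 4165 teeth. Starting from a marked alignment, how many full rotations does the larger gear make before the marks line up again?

23 rotations

The first common completion time is the LCM of the periods.
1127 = 7^2 × 23
4165 = 5 × 7^2 × 17
LCM(1127, 4165) = 5 × 7^2 × 17 × 23 = 95795.
Rotations for period 4165: 95795 / 4165 = 23.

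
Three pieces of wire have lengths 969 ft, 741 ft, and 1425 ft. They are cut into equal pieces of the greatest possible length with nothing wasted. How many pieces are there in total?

55

Piece length = gcd(969, 741, 1425).
969 = 3 × 17 × 19
741 = 3 × 13 × 19
1425 = 3 × 5^2 × 19
gcd(969, 741, 1425) = 3 × 19 = 57.
Total pieces = 969/57 + 741/57 + 1425/57 = 17 + 13 + 25 = 55.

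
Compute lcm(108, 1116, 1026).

108 = 2^2 × 3^3
1116 = 2^2 × 3^2 × 31
1026 = 2 × 3^3 × 19
LCM(108, 1116, 1026) = 2^2 × 3^3 × 19 × 31 = 63612.

63612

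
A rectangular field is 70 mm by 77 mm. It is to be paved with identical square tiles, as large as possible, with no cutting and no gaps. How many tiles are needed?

Tile side = gcd(70, 77).
70 = 2 × 5 × 7
77 = 7 × 11
gcd(70, 77) = 7.
Tiles: (70/7) × (77/7) = 10 × 11 = 110.

110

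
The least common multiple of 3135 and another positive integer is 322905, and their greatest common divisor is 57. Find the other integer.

5871

gcd × lcm = product of the two integers, so the other integer is (57 × 322905) / 3135 = 5871.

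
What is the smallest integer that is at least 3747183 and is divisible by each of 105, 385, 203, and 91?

The integer must be a common multiple of 105, 385, 203, and 91, so a multiple of their LCM.
105 = 3 × 5 × 7
385 = 5 × 7 × 11
203 = 7 × 29
91 = 7 × 13
LCM(105, 385, 203, 91) = 3 × 5 × 7 × 11 × 13 × 29 = 435435.
Smallest multiple of 435435 that is ≥ 3747183: ⌈3747183/435435⌉ × 435435 = 9 × 435435 = 3918915.

3918915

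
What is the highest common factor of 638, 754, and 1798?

58

638 = 2 × 11 × 29
754 = 2 × 13 × 29
1798 = 2 × 29 × 31
gcd(638, 754, 1798) = 2 × 29 = 58.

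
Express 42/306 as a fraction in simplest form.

7/51

42 = 2 × 3 × 7
306 = 2 × 3^2 × 17
gcd(42, 306) = 2 × 3 = 6.
Divide numerator and denominator by 6: 42/306 = 7/51.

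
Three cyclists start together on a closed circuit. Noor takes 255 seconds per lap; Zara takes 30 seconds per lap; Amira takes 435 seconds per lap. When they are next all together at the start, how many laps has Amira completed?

34 laps

They are all back at their starting positions together after one LCM of the periods.
255 = 3 × 5 × 17
30 = 2 × 3 × 5
435 = 3 × 5 × 29
LCM(255, 30, 435) = 2 × 3 × 5 × 17 × 29 = 14790.
Laps for period 435: 14790 / 435 = 34.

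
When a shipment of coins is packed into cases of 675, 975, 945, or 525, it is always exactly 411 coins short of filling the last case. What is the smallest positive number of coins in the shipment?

61014

Being 411 short of a full case of size k means N ≡ −411 (mod k), i.e. N + 411 is a multiple of each size.
675 = 3^3 × 5^2
975 = 3 × 5^2 × 13
945 = 3^3 × 5 × 7
525 = 3 × 5^2 × 7
LCM(675, 975, 945, 525) = 3^3 × 5^2 × 7 × 13 = 61425.
Smallest positive N is 61425 − 411 = 61014.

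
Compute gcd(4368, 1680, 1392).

48

4368 = 2^4 × 3 × 7 × 13
1680 = 2^4 × 3 × 5 × 7
1392 = 2^4 × 3 × 29
gcd(4368, 1680, 1392) = 2^4 × 3 = 48.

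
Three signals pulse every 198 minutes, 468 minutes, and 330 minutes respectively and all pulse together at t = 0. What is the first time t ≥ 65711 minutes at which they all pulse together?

77220 minutes

Joint pulses occur at multiples of LCM(198, 468, 330).
198 = 2 × 3^2 × 11
468 = 2^2 × 3^2 × 13
330 = 2 × 3 × 5 × 11
LCM(198, 468, 330) = 2^2 × 3^2 × 5 × 11 × 13 = 25740.
Smallest multiple of 25740 that is ≥ 65711: ⌈65711/25740⌉ × 25740 = 3 × 25740 = 77220.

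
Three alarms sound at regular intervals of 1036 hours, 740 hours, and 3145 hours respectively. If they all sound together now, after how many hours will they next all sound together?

They coincide at every common multiple of the periods; the first is the LCM.
1036 = 2^2 × 7 × 37
740 = 2^2 × 5 × 37
3145 = 5 × 17 × 37
LCM(1036, 740, 3145) = 2^2 × 5 × 7 × 17 × 37 = 88060.

88060 hours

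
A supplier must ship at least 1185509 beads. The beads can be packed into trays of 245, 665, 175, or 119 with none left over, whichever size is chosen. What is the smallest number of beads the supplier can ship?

1187025

The number of beads must be a common multiple of 245, 665, 175, and 119, so a multiple of their LCM.
245 = 5 × 7^2
665 = 5 × 7 × 19
175 = 5^2 × 7
119 = 7 × 17
LCM(245, 665, 175, 119) = 5^2 × 7^2 × 17 × 19 = 395675.
Smallest multiple of 395675 that is ≥ 1185509: ⌈1185509/395675⌉ × 395675 = 3 × 395675 = 1187025.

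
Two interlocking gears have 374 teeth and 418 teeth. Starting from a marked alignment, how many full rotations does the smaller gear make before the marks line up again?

They are all back at their starting positions together after one LCM of the periods.
374 = 2 × 11 × 17
418 = 2 × 11 × 19
LCM(374, 418) = 2 × 11 × 17 × 19 = 7106.
Rotations for period 374: 7106 / 374 = 19.

19 rotations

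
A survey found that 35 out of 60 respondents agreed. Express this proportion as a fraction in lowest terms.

7/12

35 = 5 × 7
60 = 2^2 × 3 × 5
gcd(35, 60) = 5.
Divide numerator and denominator by 5: 35/60 = 7/12.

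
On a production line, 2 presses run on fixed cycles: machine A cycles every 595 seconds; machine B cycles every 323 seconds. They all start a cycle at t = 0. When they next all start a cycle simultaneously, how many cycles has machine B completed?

35 cycles

The first common completion time is the LCM of the periods.
595 = 5 × 7 × 17
323 = 17 × 19
LCM(595, 323) = 5 × 7 × 17 × 19 = 11305.
Cycles for period 323: 11305 / 323 = 35.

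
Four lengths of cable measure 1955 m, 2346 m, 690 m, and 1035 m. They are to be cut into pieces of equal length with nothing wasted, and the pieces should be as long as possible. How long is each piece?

Each piece length must divide every original length, so the longest possible is gcd(1955, 2346, 690, 1035).
1955 = 5 × 17 × 23
2346 = 2 × 3 × 17 × 23
690 = 2 × 3 × 5 × 23
1035 = 3^2 × 5 × 23
gcd(1955, 2346, 690, 1035) = 23.

23 m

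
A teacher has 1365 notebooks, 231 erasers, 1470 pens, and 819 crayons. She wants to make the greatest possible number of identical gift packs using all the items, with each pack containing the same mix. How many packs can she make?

21 packs

The pack count must divide each quantity, so the greatest is gcd(1365, 231, 1470, 819).
1365 = 3 × 5 × 7 × 13
231 = 3 × 7 × 11
1470 = 2 × 3 × 5 × 7^2
819 = 3^2 × 7 × 13
gcd(1365, 231, 1470, 819) = 3 × 7 = 21.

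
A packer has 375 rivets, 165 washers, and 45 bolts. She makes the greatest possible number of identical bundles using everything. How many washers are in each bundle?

Number of bundles = gcd(375, 165, 45).
375 = 3 × 5^3
165 = 3 × 5 × 11
45 = 3^2 × 5
gcd(375, 165, 45) = 3 × 5 = 15.
washers per bundle = 165 / 15 = 11.

11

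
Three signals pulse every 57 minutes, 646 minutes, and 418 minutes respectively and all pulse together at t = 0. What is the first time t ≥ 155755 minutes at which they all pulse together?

Joint pulses occur at multiples of LCM(57, 646, 418).
57 = 3 × 19
646 = 2 × 17 × 19
418 = 2 × 11 × 19
LCM(57, 646, 418) = 2 × 3 × 11 × 17 × 19 = 21318.
Smallest multiple of 21318 that is ≥ 155755: ⌈155755/21318⌉ × 21318 = 8 × 21318 = 170544.

170544 minutes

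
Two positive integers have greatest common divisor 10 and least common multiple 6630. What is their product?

66300

For any two positive integers, gcd × lcm = product = 10 × 6630 = 66300.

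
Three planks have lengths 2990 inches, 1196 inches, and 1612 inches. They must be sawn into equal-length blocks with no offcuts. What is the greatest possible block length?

The block length must divide every plank, so the greatest is gcd(2990, 1196, 1612).
2990 = 2 × 5 × 13 × 23
1196 = 2^2 × 13 × 23
1612 = 2^2 × 13 × 31
gcd(2990, 1196, 1612) = 2 × 13 = 26.

26 inches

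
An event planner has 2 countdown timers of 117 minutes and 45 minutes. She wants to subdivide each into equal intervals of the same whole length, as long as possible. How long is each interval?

9 minutes

The interval must divide each timer length; the longest such is the gcd.
117 = 3^2 × 13
45 = 3^2 × 5
gcd(117, 45) = 3^2 = 9.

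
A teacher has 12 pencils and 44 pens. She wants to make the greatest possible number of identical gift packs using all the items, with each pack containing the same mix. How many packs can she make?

By the Euclidean algorithm:
44 = 3 × 12 + 8
12 = 1 × 8 + 4
8 = 2 × 4 + 0
gcd(12, 44) = 4.

4 packs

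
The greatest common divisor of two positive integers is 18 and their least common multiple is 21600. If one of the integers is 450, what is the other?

864

For two integers, gcd × lcm = product, so the other is (18 × 21600) / 450 = 388800 / 450 = 864.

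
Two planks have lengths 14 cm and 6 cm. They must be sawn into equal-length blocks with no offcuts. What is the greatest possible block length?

By the Euclidean algorithm:
14 = 2 × 6 + 2
6 = 3 × 2 + 0
gcd(14, 6) = 2.

2 cm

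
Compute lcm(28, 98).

28 = 2^2 × 7
98 = 2 × 7^2
LCM(28, 98) = 2^2 × 7^2 = 196.

196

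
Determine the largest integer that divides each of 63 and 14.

63 = 3^2 × 7
14 = 2 × 7
gcd(63, 14) = 7.

7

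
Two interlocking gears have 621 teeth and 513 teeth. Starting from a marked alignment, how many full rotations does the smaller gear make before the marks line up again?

They are all back at their starting positions together after one LCM of the periods.
621 = 3^3 × 23
513 = 3^3 × 19
LCM(621, 513) = 3^3 × 19 × 23 = 11799.
Rotations for period 513: 11799 / 513 = 23.

23 rotations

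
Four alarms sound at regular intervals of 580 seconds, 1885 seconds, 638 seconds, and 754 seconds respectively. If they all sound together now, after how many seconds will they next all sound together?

82940 seconds

We need the least common multiple of the intervals.
580 = 2^2 × 5 × 29
1885 = 5 × 13 × 29
638 = 2 × 11 × 29
754 = 2 × 13 × 29
LCM(580, 1885, 638, 754) = 2^2 × 5 × 11 × 13 × 29 = 82940.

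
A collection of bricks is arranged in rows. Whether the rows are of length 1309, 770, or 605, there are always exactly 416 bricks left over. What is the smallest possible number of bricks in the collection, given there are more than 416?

144406

N − 416 must be a common multiple of 1309, 770, and 605.
1309 = 7 × 11 × 17
770 = 2 × 5 × 7 × 11
605 = 5 × 11^2
LCM(1309, 770, 605) = 2 × 5 × 7 × 11^2 × 17 = 143990.
Smallest N > 416 is LCM + 416 = 143990 + 416 = 144406.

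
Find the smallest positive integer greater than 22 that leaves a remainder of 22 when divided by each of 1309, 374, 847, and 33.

86416

N − 22 must be a common multiple of 1309, 374, 847, and 33.
1309 = 7 × 11 × 17
374 = 2 × 11 × 17
847 = 7 × 11^2
33 = 3 × 11
LCM(1309, 374, 847, 33) = 2 × 3 × 7 × 11^2 × 17 = 86394.
Smallest N > 22 is LCM + 22 = 86394 + 22 = 86416.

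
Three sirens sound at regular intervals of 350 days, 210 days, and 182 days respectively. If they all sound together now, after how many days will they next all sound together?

We need the least common multiple of the intervals.
350 = 2 × 5^2 × 7
210 = 2 × 3 × 5 × 7
182 = 2 × 7 × 13
LCM(350, 210, 182) = 2 × 3 × 5^2 × 7 × 13 = 13650.

13650 days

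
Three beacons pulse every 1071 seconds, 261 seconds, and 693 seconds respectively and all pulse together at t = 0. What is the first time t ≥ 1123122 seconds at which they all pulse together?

Joint pulses occur at multiples of LCM(1071, 261, 693).
1071 = 3^2 × 7 × 17
261 = 3^2 × 29
693 = 3^2 × 7 × 11
LCM(1071, 261, 693) = 3^2 × 7 × 11 × 17 × 29 = 341649.
Smallest multiple of 341649 that is ≥ 1123122: ⌈1123122/341649⌉ × 341649 = 4 × 341649 = 1366596.

1366596 seconds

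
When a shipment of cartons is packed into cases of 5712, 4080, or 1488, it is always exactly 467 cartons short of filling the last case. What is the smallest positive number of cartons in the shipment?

884893

Being 467 short of a full case of size k means N ≡ −467 (mod k), i.e. N + 467 is a multiple of each size.
5712 = 2^4 × 3 × 7 × 17
4080 = 2^4 × 3 × 5 × 17
1488 = 2^4 × 3 × 31
LCM(5712, 4080, 1488) = 2^4 × 3 × 5 × 7 × 17 × 31 = 885360.
Smallest positive N is 885360 − 467 = 884893.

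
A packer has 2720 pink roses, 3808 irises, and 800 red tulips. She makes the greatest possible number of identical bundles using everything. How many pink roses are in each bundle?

Number of bundles = gcd(2720, 3808, 800).
2720 = 2^5 × 5 × 17
3808 = 2^5 × 7 × 17
800 = 2^5 × 5^2
gcd(2720, 3808, 800) = 2^5 = 32.
pink roses per bundle = 2720 / 32 = 85.

85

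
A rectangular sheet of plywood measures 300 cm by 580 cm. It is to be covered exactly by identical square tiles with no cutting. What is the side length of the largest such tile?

By the Euclidean algorithm:
580 = 1 × 300 + 280
300 = 1 × 280 + 20
280 = 14 × 20 + 0
gcd(300, 580) = 20.

20 cm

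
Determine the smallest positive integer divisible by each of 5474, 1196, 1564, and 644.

142324

5474 = 2 × 7 × 17 × 23
1196 = 2^2 × 13 × 23
1564 = 2^2 × 17 × 23
644 = 2^2 × 7 × 23
LCM(5474, 1196, 1564, 644) = 2^2 × 7 × 13 × 17 × 23 = 142324.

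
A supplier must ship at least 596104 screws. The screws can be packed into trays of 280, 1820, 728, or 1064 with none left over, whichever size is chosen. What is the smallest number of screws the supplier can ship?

The number of screws must be a common multiple of 280, 1820, 728, and 1064, so a multiple of their LCM.
280 = 2^3 × 5 × 7
1820 = 2^2 × 5 × 7 × 13
728 = 2^3 × 7 × 13
1064 = 2^3 × 7 × 19
LCM(280, 1820, 728, 1064) = 2^3 × 5 × 7 × 13 × 19 = 69160.
Smallest multiple of 69160 that is ≥ 596104: ⌈596104/69160⌉ × 69160 = 9 × 69160 = 622440.

622440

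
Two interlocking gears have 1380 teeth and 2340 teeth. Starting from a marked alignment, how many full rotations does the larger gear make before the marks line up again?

23 rotations

All finish a whole number of cycles simultaneously at t = LCM of the periods.
1380 = 2^2 × 3 × 5 × 23
2340 = 2^2 × 3^2 × 5 × 13
LCM(1380, 2340) = 2^2 × 3^2 × 5 × 13 × 23 = 53820.
Rotations for period 2340: 53820 / 2340 = 23.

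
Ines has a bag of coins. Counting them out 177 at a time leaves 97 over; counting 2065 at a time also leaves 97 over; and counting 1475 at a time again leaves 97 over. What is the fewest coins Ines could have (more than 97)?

N − 97 must be a common multiple of 177, 2065, and 1475.
177 = 3 × 59
2065 = 5 × 7 × 59
1475 = 5^2 × 59
LCM(177, 2065, 1475) = 3 × 5^2 × 7 × 59 = 30975.
Smallest N > 97 is LCM + 97 = 30975 + 97 = 31072.

31072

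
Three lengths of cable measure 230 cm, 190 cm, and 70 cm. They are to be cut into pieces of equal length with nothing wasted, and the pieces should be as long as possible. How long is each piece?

10 cm

Each piece length must divide every original length, so the longest possible is gcd(230, 190, 70).
230 = 2 × 5 × 23
190 = 2 × 5 × 19
70 = 2 × 5 × 7
gcd(230, 190, 70) = 2 × 5 = 10.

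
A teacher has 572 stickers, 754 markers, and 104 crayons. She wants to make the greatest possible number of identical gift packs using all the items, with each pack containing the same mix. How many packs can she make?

The pack count must divide each quantity, so the greatest is gcd(572, 754, 104).
572 = 2^2 × 11 × 13
754 = 2 × 13 × 29
104 = 2^3 × 13
gcd(572, 754, 104) = 2 × 13 = 26.

26 packs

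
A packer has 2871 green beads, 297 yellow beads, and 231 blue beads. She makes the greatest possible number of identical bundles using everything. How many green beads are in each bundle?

87

Number of bundles = gcd(2871, 297, 231).
2871 = 3^2 × 11 × 29
297 = 3^3 × 11
231 = 3 × 7 × 11
gcd(2871, 297, 231) = 3 × 11 = 33.
green beads per bundle = 2871 / 33 = 87.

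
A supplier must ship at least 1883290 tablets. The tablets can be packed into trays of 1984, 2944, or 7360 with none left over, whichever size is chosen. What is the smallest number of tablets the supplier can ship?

The number of tablets must be a common multiple of 1984, 2944, and 7360, so a multiple of their LCM.
1984 = 2^6 × 31
2944 = 2^7 × 23
7360 = 2^6 × 5 × 23
LCM(1984, 2944, 7360) = 2^7 × 5 × 23 × 31 = 456320.
Smallest multiple of 456320 that is ≥ 1883290: ⌈1883290/456320⌉ × 456320 = 5 × 456320 = 2281600.

2281600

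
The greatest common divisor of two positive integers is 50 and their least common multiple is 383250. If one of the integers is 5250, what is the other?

For two integers, gcd × lcm = product, so the other is (50 × 383250) / 5250 = 19162500 / 5250 = 3650.

3650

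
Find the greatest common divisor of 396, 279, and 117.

396 = 2^2 × 3^2 × 11
279 = 3^2 × 31
117 = 3^2 × 13
gcd(396, 279, 117) = 3^2 = 9.

9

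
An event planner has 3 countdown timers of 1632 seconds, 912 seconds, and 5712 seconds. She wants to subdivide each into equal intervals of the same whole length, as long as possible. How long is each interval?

The interval must divide each timer length; the longest such is the gcd.
1632 = 2^5 × 3 × 17
912 = 2^4 × 3 × 19
5712 = 2^4 × 3 × 7 × 17
gcd(1632, 912, 5712) = 2^4 × 3 = 48.

48 seconds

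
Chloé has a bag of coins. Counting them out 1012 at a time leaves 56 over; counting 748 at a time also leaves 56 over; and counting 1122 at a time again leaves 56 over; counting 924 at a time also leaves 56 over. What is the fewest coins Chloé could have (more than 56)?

N − 56 must be a common multiple of 1012, 748, 1122, and 924.
1012 = 2^2 × 11 × 23
748 = 2^2 × 11 × 17
1122 = 2 × 3 × 11 × 17
924 = 2^2 × 3 × 7 × 11
LCM(1012, 748, 1122, 924) = 2^2 × 3 × 7 × 11 × 17 × 23 = 361284.
Smallest N > 56 is LCM + 56 = 361284 + 56 = 361340.

361340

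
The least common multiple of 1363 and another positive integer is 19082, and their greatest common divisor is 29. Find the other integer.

gcd × lcm = product of the two integers, so the other integer is (29 × 19082) / 1363 = 406.

406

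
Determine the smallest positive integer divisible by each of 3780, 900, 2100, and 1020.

3780 = 2^2 × 3^3 × 5 × 7
900 = 2^2 × 3^2 × 5^2
2100 = 2^2 × 3 × 5^2 × 7
1020 = 2^2 × 3 × 5 × 17
LCM(3780, 900, 2100, 1020) = 2^2 × 3^3 × 5^2 × 7 × 17 = 321300.

321300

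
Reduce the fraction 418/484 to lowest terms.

19/22

418 = 2 × 11 × 19
484 = 2^2 × 11^2
gcd(418, 484) = 2 × 11 = 22.
Divide numerator and denominator by 22: 418/484 = 19/22.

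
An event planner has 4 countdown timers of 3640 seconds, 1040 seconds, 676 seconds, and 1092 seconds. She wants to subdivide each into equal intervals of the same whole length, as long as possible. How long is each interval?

The interval must divide each timer length; the longest such is the gcd.
3640 = 2^3 × 5 × 7 × 13
1040 = 2^4 × 5 × 13
676 = 2^2 × 13^2
1092 = 2^2 × 3 × 7 × 13
gcd(3640, 1040, 676, 1092) = 2^2 × 13 = 52.

52 seconds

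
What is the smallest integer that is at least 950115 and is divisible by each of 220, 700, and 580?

The integer must be a common multiple of 220, 700, and 580, so a multiple of their LCM.
220 = 2^2 × 5 × 11
700 = 2^2 × 5^2 × 7
580 = 2^2 × 5 × 29
LCM(220, 700, 580) = 2^2 × 5^2 × 7 × 11 × 29 = 223300.
Smallest multiple of 223300 that is ≥ 950115: ⌈950115/223300⌉ × 223300 = 5 × 223300 = 1116500.

1116500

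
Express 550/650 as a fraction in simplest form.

11/13

550 = 2 × 5^2 × 11
650 = 2 × 5^2 × 13
gcd(550, 650) = 2 × 5^2 = 50.
Divide numerator and denominator by 50: 550/650 = 11/13.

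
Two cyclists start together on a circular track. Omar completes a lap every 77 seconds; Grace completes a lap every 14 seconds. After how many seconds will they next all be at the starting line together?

The first simultaneous occurrence is after LCM of the individual periods.
77 = 7 × 11
14 = 2 × 7
LCM(77, 14) = 2 × 7 × 11 = 154.

154 seconds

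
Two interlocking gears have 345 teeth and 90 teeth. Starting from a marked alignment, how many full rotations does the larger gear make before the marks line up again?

The first common completion time is the LCM of the periods.
345 = 3 × 5 × 23
90 = 2 × 3^2 × 5
LCM(345, 90) = 2 × 3^2 × 5 × 23 = 2070.
Rotations for period 345: 2070 / 345 = 6.

6 rotations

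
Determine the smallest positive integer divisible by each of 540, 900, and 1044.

78300

540 = 2^2 × 3^3 × 5
900 = 2^2 × 3^2 × 5^2
1044 = 2^2 × 3^2 × 29
LCM(540, 900, 1044) = 2^2 × 3^3 × 5^2 × 29 = 78300.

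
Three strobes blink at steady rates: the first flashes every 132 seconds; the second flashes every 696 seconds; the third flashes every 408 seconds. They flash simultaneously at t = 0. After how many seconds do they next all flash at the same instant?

We need the least common multiple of the intervals.
132 = 2^2 × 3 × 11
696 = 2^3 × 3 × 29
408 = 2^3 × 3 × 17
LCM(132, 696, 408) = 2^3 × 3 × 11 × 17 × 29 = 130152.

130152 seconds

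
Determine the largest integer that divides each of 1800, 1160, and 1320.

1800 = 2^3 × 3^2 × 5^2
1160 = 2^3 × 5 × 29
1320 = 2^3 × 3 × 5 × 11
gcd(1800, 1160, 1320) = 2^3 × 5 = 40.

40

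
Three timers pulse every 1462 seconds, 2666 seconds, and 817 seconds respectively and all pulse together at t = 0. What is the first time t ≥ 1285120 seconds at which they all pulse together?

Joint pulses occur at multiples of LCM(1462, 2666, 817).
1462 = 2 × 17 × 43
2666 = 2 × 31 × 43
817 = 19 × 43
LCM(1462, 2666, 817) = 2 × 17 × 19 × 31 × 43 = 861118.
Smallest multiple of 861118 that is ≥ 1285120: ⌈1285120/861118⌉ × 861118 = 2 × 861118 = 1722236.

1722236 seconds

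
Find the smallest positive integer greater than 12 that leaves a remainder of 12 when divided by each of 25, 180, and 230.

N − 12 must be a common multiple of 25, 180, and 230.
25 = 5^2
180 = 2^2 × 3^2 × 5
230 = 2 × 5 × 23
LCM(25, 180, 230) = 2^2 × 3^2 × 5^2 × 23 = 20700.
Smallest N > 12 is LCM + 12 = 20700 + 12 = 20712.

20712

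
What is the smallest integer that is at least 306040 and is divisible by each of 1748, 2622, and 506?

346104

The integer must be a common multiple of 1748, 2622, and 506, so a multiple of their LCM.
1748 = 2^2 × 19 × 23
2622 = 2 × 3 × 19 × 23
506 = 2 × 11 × 23
LCM(1748, 2622, 506) = 2^2 × 3 × 11 × 19 × 23 = 57684.
Smallest multiple of 57684 that is ≥ 306040: ⌈306040/57684⌉ × 57684 = 6 × 57684 = 346104.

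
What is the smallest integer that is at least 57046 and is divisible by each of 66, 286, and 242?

The integer must be a common multiple of 66, 286, and 242, so a multiple of their LCM.
66 = 2 × 3 × 11
286 = 2 × 11 × 13
242 = 2 × 11^2
LCM(66, 286, 242) = 2 × 3 × 11^2 × 13 = 9438.
Smallest multiple of 9438 that is ≥ 57046: ⌈57046/9438⌉ × 9438 = 7 × 9438 = 66066.

66066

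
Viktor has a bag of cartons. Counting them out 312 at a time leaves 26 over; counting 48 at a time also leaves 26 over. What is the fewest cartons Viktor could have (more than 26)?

650

N − 26 must be a common multiple of 312 and 48.
312 = 2^3 × 3 × 13
48 = 2^4 × 3
LCM(312, 48) = 2^4 × 3 × 13 = 624.
Smallest N > 26 is LCM + 26 = 624 + 26 = 650.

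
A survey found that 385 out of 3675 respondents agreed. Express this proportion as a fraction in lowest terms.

11/105

385 = 5 × 7 × 11
3675 = 3 × 5^2 × 7^2
gcd(385, 3675) = 5 × 7 = 35.
Divide numerator and denominator by 35: 385/3675 = 11/105.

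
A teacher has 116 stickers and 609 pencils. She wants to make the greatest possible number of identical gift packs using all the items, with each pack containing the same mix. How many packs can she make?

29 packs

The pack count must divide each quantity, so the greatest is gcd(116, 609).
116 = 2^2 × 29
609 = 3 × 7 × 29
gcd(116, 609) = 29.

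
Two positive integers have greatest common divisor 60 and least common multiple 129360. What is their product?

For any two positive integers, gcd × lcm = product = 60 × 129360 = 7761600.

7761600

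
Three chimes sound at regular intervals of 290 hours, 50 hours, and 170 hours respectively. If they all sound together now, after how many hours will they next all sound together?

24650 hours

We need the least common multiple of the intervals.
290 = 2 × 5 × 29
50 = 2 × 5^2
170 = 2 × 5 × 17
LCM(290, 50, 170) = 2 × 5^2 × 17 × 29 = 24650.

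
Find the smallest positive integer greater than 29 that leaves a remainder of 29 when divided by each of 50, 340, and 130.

22129

N − 29 must be a common multiple of 50, 340, and 130.
50 = 2 × 5^2
340 = 2^2 × 5 × 17
130 = 2 × 5 × 13
LCM(50, 340, 130) = 2^2 × 5^2 × 13 × 17 = 22100.
Smallest N > 29 is LCM + 29 = 22100 + 29 = 22129.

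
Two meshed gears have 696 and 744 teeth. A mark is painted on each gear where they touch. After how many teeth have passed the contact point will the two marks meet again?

21576 teeth

The first simultaneous occurrence is after LCM of the individual periods.
696 = 2^3 × 3 × 29
744 = 2^3 × 3 × 31
LCM(696, 744) = 2^3 × 3 × 29 × 31 = 21576.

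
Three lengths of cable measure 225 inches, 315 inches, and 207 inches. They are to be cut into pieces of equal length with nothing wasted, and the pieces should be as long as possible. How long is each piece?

9 inches

Each piece length must divide every original length, so the longest possible is gcd(225, 315, 207).
225 = 3^2 × 5^2
315 = 3^2 × 5 × 7
207 = 3^2 × 23
gcd(225, 315, 207) = 3^2 = 9.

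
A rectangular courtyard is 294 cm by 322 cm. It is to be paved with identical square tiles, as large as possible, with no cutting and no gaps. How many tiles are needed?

Tile side = gcd(294, 322).
294 = 2 × 3 × 7^2
322 = 2 × 7 × 23
gcd(294, 322) = 2 × 7 = 14.
Tiles: (294/14) × (322/14) = 21 × 23 = 483.

483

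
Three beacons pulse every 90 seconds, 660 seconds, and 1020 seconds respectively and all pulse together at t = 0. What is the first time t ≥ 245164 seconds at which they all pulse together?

Joint pulses occur at multiples of LCM(90, 660, 1020).
90 = 2 × 3^2 × 5
660 = 2^2 × 3 × 5 × 11
1020 = 2^2 × 3 × 5 × 17
LCM(90, 660, 1020) = 2^2 × 3^2 × 5 × 11 × 17 = 33660.
Smallest multiple of 33660 that is ≥ 245164: ⌈245164/33660⌉ × 33660 = 8 × 33660 = 269280.

269280 seconds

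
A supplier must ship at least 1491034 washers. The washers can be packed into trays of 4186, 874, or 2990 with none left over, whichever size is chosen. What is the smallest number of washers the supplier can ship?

The number of washers must be a common multiple of 4186, 874, and 2990, so a multiple of their LCM.
4186 = 2 × 7 × 13 × 23
874 = 2 × 19 × 23
2990 = 2 × 5 × 13 × 23
LCM(4186, 874, 2990) = 2 × 5 × 7 × 13 × 19 × 23 = 397670.
Smallest multiple of 397670 that is ≥ 1491034: ⌈1491034/397670⌉ × 397670 = 4 × 397670 = 1590680.

1590680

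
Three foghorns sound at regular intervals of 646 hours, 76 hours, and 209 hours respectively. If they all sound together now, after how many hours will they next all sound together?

We need the least common multiple of the intervals.
646 = 2 × 17 × 19
76 = 2^2 × 19
209 = 11 × 19
LCM(646, 76, 209) = 2^2 × 11 × 17 × 19 = 14212.

14212 hours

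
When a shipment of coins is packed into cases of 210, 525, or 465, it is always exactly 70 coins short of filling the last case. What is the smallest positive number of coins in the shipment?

Being 70 short of a full case of size k means N ≡ −70 (mod k), i.e. N + 70 is a multiple of each size.
210 = 2 × 3 × 5 × 7
525 = 3 × 5^2 × 7
465 = 3 × 5 × 31
LCM(210, 525, 465) = 2 × 3 × 5^2 × 7 × 31 = 32550.
Smallest positive N is 32550 − 70 = 32480.

32480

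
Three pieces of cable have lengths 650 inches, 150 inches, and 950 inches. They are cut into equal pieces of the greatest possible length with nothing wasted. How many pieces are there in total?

Piece length = gcd(650, 150, 950).
650 = 2 × 5^2 × 13
150 = 2 × 3 × 5^2
950 = 2 × 5^2 × 19
gcd(650, 150, 950) = 2 × 5^2 = 50.
Total pieces = 650/50 + 150/50 + 950/50 = 13 + 3 + 19 = 35.

35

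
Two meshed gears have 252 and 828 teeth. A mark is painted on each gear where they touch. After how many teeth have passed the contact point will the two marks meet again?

5796 teeth

We need the least common multiple of the intervals.
252 = 2^2 × 3^2 × 7
828 = 2^2 × 3^2 × 23
LCM(252, 828) = 2^2 × 3^2 × 7 × 23 = 5796.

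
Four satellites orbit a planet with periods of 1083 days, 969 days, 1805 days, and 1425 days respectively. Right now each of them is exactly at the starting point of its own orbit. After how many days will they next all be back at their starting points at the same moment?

We need the least common multiple of the intervals.
1083 = 3 × 19^2
969 = 3 × 17 × 19
1805 = 5 × 19^2
1425 = 3 × 5^2 × 19
LCM(1083, 969, 1805, 1425) = 3 × 5^2 × 17 × 19^2 = 460275.

460275 days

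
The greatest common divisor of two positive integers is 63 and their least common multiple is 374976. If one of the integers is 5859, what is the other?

For two integers, gcd × lcm = product, so the other is (63 × 374976) / 5859 = 23623488 / 5859 = 4032.

4032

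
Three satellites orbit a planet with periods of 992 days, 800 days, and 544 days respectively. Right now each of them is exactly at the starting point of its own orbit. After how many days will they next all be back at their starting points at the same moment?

The first simultaneous occurrence is after LCM of the individual periods.
992 = 2^5 × 31
800 = 2^5 × 5^2
544 = 2^5 × 17
LCM(992, 800, 544) = 2^5 × 5^2 × 17 × 31 = 421600.

421600 days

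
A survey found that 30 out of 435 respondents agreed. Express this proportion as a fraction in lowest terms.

30 = 2 × 3 × 5
435 = 3 × 5 × 29
gcd(30, 435) = 3 × 5 = 15.
Divide numerator and denominator by 15: 30/435 = 2/29.

2/29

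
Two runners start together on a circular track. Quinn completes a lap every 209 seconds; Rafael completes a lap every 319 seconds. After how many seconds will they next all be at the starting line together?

The first simultaneous occurrence is after LCM of the individual periods.
209 = 11 × 19
319 = 11 × 29
LCM(209, 319) = 11 × 19 × 29 = 6061.

6061 seconds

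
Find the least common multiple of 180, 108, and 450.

180 = 2^2 × 3^2 × 5
108 = 2^2 × 3^3
450 = 2 × 3^2 × 5^2
LCM(180, 108, 450) = 2^2 × 3^3 × 5^2 = 2700.

2700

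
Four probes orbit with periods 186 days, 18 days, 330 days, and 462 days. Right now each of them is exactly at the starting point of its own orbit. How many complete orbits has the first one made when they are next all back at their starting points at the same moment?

1155 orbits

The first common completion time is the LCM of the periods.
186 = 2 × 3 × 31
18 = 2 × 3^2
330 = 2 × 3 × 5 × 11
462 = 2 × 3 × 7 × 11
LCM(186, 18, 330, 462) = 2 × 3^2 × 5 × 7 × 11 × 31 = 214830.
Orbits for period 186: 214830 / 186 = 1155.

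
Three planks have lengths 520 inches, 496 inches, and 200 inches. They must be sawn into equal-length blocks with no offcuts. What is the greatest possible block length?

The block length must divide every plank, so the greatest is gcd(520, 496, 200).
520 = 2^3 × 5 × 13
496 = 2^4 × 31
200 = 2^3 × 5^2
gcd(520, 496, 200) = 2^3 = 8.

8 inches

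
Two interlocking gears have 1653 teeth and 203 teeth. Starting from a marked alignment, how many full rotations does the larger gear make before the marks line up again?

7 rotations

The first common completion time is the LCM of the periods.
1653 = 3 × 19 × 29
203 = 7 × 29
LCM(1653, 203) = 3 × 7 × 19 × 29 = 11571.
Rotations for period 1653: 11571 / 1653 = 7.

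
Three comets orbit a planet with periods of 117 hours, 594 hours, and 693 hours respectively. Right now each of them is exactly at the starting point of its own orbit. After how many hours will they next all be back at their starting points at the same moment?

We need the least common multiple of the intervals.
117 = 3^2 × 13
594 = 2 × 3^3 × 11
693 = 3^2 × 7 × 11
LCM(117, 594, 693) = 2 × 3^3 × 7 × 11 × 13 = 54054.

54054 hours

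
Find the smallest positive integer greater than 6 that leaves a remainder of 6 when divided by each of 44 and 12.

N − 6 must be a common multiple of 44 and 12.
44 = 2^2 × 11
12 = 2^2 × 3
LCM(44, 12) = 2^2 × 3 × 11 = 132.
Smallest N > 6 is LCM + 6 = 132 + 6 = 138.

138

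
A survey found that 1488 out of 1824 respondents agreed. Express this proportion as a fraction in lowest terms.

1488 = 2^4 × 3 × 31
1824 = 2^5 × 3 × 19
gcd(1488, 1824) = 2^4 × 3 = 48.
Divide numerator and denominator by 48: 1488/1824 = 31/38.

31/38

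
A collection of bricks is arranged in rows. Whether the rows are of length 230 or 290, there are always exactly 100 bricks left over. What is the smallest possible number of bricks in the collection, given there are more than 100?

6770

N − 100 must be a common multiple of 230 and 290.
230 = 2 × 5 × 23
290 = 2 × 5 × 29
LCM(230, 290) = 2 × 5 × 23 × 29 = 6670.
Smallest N > 100 is LCM + 100 = 6670 + 100 = 6770.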